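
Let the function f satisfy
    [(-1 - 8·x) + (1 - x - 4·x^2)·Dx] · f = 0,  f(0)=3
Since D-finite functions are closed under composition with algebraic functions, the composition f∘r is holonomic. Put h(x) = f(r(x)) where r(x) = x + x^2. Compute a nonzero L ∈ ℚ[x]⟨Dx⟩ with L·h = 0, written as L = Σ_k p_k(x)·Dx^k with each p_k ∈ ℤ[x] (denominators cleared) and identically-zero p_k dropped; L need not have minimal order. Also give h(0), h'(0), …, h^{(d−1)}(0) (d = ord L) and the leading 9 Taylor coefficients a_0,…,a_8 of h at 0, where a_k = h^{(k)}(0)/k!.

L = (1 + 10·x + 24·x^2 + 16·x^3) + (-1 + x + 5·x^2 + 8·x^3 + 4·x^4)·Dx  (order 1).
h: a_k = 3, 3, 18, 57, 183, 624, 2067, 6879, 22938, …
ICs: h(0) = 3.

f: a_k = 3, 3, 15, 27, 87, 195, 543, 1323, 3495, …
f∘r: x↦r, Dx↦Dx/r' in L_f ⇒ L₀.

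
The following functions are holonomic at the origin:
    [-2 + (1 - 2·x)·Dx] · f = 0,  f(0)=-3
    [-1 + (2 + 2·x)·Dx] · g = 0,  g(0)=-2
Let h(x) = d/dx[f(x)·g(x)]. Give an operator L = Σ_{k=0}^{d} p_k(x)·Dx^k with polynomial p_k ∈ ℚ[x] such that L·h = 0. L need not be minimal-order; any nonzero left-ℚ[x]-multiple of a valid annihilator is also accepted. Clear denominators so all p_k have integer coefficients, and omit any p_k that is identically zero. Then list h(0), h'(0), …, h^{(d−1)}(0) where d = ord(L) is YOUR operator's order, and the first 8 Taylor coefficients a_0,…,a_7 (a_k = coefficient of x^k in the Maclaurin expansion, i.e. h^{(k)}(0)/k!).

f: a_k = -3, -6, -12, -24, -48, -96, -192, -384, …
g: a_k = -2, -1, 1/4, -1/8, 5/64, -7/128, 21/512, -33/1024, …
f·g: L₀ = L_f ⊗_s L_g, ord ≤ 1·1.
Differentiate: ansatz ord ≤ ord L₀ ⇒ L.
L = (39 + 60·x + 12·x^2) + (-10 + 6·x + 24·x^2 + 8·x^3)·Dx  (order 1).
h: a_k = 15, 117/2, 1413/8, 7521/16, 150525/128, 722331/256, 6742449/1024, 30821337/2048, …
ICs: h(0) = 15.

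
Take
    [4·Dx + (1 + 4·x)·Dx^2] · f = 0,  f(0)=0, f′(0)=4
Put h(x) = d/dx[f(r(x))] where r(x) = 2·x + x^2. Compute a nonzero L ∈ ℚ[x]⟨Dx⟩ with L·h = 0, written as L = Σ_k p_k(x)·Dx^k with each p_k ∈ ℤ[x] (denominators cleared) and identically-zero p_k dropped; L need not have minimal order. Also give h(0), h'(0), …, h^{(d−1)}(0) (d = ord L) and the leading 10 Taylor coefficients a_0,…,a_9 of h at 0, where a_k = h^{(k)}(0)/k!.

f: a_k = 0, 4, -8, 64/3, -64, 1024/5, -2048/3, 16384/7, -8192, 262144/9, …
f∘r: x↦r, Dx↦Dx/r' in L_f ⇒ L₀.
Differentiate: ansatz ord ≤ ord L₀ ⇒ L.
L = (7 + 8·x + 4·x^2) + (1 + 9·x + 12·x^2 + 4·x^3)·Dx  (order 1).
h: a_k = 8, -56, 416, -3104, 23168, -172928, 1290752, -9634304, 71911424, -536754176, …
ICs: h(0) = 8.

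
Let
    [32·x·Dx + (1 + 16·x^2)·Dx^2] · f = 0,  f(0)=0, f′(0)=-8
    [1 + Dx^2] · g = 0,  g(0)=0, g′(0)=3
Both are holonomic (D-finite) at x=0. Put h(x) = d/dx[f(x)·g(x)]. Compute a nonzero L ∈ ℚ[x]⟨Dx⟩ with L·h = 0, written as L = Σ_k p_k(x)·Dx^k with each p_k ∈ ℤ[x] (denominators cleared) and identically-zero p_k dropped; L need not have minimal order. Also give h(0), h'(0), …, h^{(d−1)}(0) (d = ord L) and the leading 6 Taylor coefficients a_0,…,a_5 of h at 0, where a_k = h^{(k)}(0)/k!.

L = (209105 + 6893664·x^2 + 261353216·x^4 + 52248576·x^6 - 2162688·x^8 - 60817408·x^10 + 16777216·x^12) + (108608·x + 9933824·x^3 + 133857280·x^5 + 44564480·x^7 + 20971520·x^9 + 67108864·x^11)·Dx + (210210 + 6980800·x^2 + 263314944·x^4 + 66224128·x^6 + 4063232·x^8 - 54525952·x^10 + 33554432·x^12)·Dx^2 + (108608·x + 9933824·x^3 + 133857280·x^5 + 44564480·x^7 + 20971520·x^9 + 67108864·x^11)·Dx^3 + (1105 + 87136·x^2 + 1961728·x^4 + 13975552·x^6 + 6225920·x^8 + 6291456·x^10 + 16777216·x^12)·Dx^4  (order 4).
h: a_k = 0, -48, 0, 528, 0, -7502, …
ICs: h(0) = 0, h′(0) = -48, h′′(0) = 0, h′′′(0) = 3168.

f: a_k = 0, -8, 0, 128/3, 0, -2048/5, …
g: a_k = 0, 3, 0, -1/2, 0, 1/40, …
L₀ := L_f ⊗_s L_g (sym. prod.), ord ≤ 4.
Derive L from L₀ (diff closure).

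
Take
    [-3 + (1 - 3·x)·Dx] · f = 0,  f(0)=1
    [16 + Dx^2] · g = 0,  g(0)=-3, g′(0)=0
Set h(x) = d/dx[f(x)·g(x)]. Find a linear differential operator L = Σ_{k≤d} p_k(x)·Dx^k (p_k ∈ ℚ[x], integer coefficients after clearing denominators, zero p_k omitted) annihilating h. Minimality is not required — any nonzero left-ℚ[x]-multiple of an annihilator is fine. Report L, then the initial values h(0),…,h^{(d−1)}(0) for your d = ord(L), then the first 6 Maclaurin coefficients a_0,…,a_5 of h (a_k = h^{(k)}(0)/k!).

f: a_k = 1, 3, 9, 27, 81, 243, …
g: a_k = -3, 0, 24, 0, -32, 0, …
f·g: L₀ = L_f ⊗_s L_g, ord ≤ 1·2.
h=h₀': d/dx-closure on L₀ ⇒ L.
L = (-2 - 96·x + 144·x^2) + (-6 + 18·x)·Dx + (1 - 6·x + 9·x^2)·Dx^2  (order 2).
h: a_k = -9, -6, -27, -236, -885, -15418/5, …
ICs: h(0) = -9, h′(0) = -6.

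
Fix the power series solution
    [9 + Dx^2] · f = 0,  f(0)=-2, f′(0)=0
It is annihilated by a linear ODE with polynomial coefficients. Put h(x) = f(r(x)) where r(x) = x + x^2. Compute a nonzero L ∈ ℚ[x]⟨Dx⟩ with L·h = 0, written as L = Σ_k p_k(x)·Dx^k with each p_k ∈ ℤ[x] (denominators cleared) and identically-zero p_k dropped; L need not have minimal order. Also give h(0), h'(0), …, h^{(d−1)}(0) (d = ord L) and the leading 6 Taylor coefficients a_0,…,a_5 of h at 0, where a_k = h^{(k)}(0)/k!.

L = (9 + 54·x + 108·x^2 + 72·x^3) - 2·Dx + (1 + 2·x)·Dx^2  (order 2).
h: a_k = -2, 0, 9, 18, 9/4, -27, …
ICs: h(0) = -2, h′(0) = 0.

f: a_k = -2, 0, 9, 0, -27/4, 0, …
Change of var in L_f (x↦r) gives L₀.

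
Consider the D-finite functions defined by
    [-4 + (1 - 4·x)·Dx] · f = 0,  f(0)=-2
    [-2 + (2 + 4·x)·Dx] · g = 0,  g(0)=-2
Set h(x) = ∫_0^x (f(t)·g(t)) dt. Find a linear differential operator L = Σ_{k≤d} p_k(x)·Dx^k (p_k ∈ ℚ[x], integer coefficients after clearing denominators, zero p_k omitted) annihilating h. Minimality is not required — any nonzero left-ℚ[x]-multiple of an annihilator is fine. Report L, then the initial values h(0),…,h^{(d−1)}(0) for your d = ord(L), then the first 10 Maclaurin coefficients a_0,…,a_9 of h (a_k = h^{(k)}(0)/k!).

L = (5 + 4·x)·Dx + (-1 + 2·x + 8·x^2)·Dx^2  (order 2).
h: a_k = 0, 4, 10, 26, 157/2, 2507/10, 3345/4, 80259/28, 321069/32, 1141531/32, …
ICs: h(0) = 0, h′(0) = 4.

f: a_k = -2, -8, -32, -128, -512, -2048, -8192, -32768, -131072, -524288, …
g: a_k = -2, -2, 1, -1, 5/4, -7/4, 21/8, -33/8, 429/64, -715/64, …
h₀=f·g: eliminate ⇒ L₀, order ≤ 1·1.
h=∫h₀ ⇒ L = L₀·Dx.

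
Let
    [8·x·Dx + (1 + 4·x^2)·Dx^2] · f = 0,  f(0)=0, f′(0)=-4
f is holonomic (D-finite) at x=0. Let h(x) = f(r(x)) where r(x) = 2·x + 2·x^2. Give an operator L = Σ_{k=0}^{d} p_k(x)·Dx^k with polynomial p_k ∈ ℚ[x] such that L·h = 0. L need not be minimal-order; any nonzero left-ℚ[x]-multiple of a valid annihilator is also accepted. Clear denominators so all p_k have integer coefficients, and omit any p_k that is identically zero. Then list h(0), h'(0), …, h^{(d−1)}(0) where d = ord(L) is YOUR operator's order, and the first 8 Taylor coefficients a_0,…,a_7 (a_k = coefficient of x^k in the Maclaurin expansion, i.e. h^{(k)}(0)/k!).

f: a_k = 0, -4, 0, 16/3, 0, -64/5, 0, 256/7, …
h₀=f(r): pull back L_f along r ⇒ L₀.
L = (-2 + 32·x + 128·x^2 + 192·x^3 + 96·x^4)·Dx + (1 + 2·x + 16·x^2 + 64·x^3 + 80·x^4 + 32·x^5)·Dx^2  (order 2).
h: a_k = 0, -8, -8, 128/3, 128, -1408/5, -6016/3, 4096/7, …
ICs: h(0) = 0, h′(0) = -8.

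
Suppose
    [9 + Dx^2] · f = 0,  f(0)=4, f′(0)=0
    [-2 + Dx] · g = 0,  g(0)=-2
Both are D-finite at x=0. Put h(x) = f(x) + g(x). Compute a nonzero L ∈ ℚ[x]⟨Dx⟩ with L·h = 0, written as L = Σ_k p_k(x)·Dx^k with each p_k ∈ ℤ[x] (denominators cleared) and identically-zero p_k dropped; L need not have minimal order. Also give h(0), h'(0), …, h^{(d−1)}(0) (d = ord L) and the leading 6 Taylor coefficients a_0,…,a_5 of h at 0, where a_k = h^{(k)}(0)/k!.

f: a_k = 4, 0, -18, 0, 27/2, 0, …
g: a_k = -2, -4, -4, -8/3, -4/3, -8/15, …
Weyl lclm of L_f,L_g ⇒ L₀ (ord ≤ 3).
L = -18 + 9·Dx - 2·Dx^2 + Dx^3  (order 3).
h: a_k = 2, -4, -22, -8/3, 73/6, -8/15, …
ICs: h(0) = 2, h′(0) = -4, h′′(0) = -44.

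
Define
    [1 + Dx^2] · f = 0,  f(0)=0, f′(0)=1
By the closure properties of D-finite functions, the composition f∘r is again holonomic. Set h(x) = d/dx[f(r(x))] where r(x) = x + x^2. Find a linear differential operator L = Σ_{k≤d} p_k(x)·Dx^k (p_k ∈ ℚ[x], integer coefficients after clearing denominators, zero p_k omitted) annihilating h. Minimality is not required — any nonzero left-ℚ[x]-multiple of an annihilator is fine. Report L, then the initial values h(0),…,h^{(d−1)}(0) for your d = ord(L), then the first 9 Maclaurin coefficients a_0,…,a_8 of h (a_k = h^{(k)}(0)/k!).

f: a_k = 0, 1, 0, -1/6, 0, 1/120, 0, -1/5040, 0, …
L₀ from L_f via x↦r, Dx↦r'^{-1}Dx.
Differentiate: ansatz ord ≤ ord L₀ ⇒ L.
L = (13 + 8·x + 24·x^2 + 32·x^3 + 16·x^4) + (-6 - 12·x)·Dx + (1 + 4·x + 4·x^2)·Dx^2  (order 2).
h: a_k = 1, 2, -1/2, -2, -59/24, -3/4, 419/720, 59/90, 13609/40320, …
ICs: h(0) = 1, h′(0) = 2.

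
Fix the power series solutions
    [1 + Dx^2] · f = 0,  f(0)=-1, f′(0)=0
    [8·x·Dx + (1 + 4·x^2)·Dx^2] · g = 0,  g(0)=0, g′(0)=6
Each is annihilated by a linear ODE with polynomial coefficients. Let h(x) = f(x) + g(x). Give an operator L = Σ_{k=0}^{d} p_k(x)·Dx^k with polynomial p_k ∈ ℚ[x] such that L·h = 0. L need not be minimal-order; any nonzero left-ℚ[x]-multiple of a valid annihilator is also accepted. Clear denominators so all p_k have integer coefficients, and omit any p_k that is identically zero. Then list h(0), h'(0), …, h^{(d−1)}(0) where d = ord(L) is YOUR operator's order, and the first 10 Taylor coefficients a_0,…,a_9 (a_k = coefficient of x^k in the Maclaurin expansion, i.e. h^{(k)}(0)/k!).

L = (-376·x + 1600·x^3 + 128·x^5)·Dx + (-7 + 76·x^2 + 432·x^4 + 64·x^6)·Dx^2 + (-376·x + 1600·x^3 + 128·x^5)·Dx^3 + (-7 + 76·x^2 + 432·x^4 + 64·x^6)·Dx^4  (order 4).
h: a_k = -1, 6, 1/2, -8, -1/24, 96/5, 1/720, -384/7, -1/40320, 512/3, …
ICs: h(0) = -1, h′(0) = 6, h′′(0) = 1, h′′′(0) = -48.

f: a_k = -1, 0, 1/2, 0, -1/24, 0, 1/720, 0, -1/40320, 0, …
g: a_k = 0, 6, 0, -8, 0, 96/5, 0, -384/7, 0, 512/3, …
Sum ⇒ L₀ = lclm(L_f,L_g) in ℚ(x)⟨Dx⟩.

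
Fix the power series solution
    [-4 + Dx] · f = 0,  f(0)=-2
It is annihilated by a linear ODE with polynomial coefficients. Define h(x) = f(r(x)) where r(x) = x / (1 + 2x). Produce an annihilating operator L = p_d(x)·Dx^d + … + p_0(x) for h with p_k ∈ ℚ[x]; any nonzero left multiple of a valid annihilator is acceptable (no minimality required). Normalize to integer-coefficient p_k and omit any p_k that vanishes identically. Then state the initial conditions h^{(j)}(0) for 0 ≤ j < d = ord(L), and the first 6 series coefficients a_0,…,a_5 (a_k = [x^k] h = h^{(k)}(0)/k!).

L = -4 + (1 + 4·x + 4·x^2)·Dx  (order 1).
h: a_k = -2, -8, 0, 32/3, -64/3, 128/5, …
ICs: h(0) = -2.

f: a_k = -2, -8, -16, -64/3, -64/3, -256/15, …
h₀=f(r): pull back L_f along r ⇒ L₀.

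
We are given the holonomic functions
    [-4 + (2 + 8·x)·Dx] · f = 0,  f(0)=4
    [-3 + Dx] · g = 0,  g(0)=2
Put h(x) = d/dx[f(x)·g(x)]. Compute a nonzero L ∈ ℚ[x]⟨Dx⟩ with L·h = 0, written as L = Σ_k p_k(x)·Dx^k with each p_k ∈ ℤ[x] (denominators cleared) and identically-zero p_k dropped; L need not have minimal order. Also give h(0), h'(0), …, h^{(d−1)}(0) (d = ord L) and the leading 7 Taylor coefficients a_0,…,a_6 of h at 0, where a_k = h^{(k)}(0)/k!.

f: a_k = 4, 8, -8, 16, -40, 112, -336, …
g: a_k = 2, 6, 9, 9, 27/4, 81/20, 81/40, …
h₀=f·g: eliminate ⇒ L₀, order ≤ 1·1.
h=h₀': d/dx-closure on L₀ ⇒ L.
L = (17 + 120·x + 144·x^2) + (-5 - 32·x - 48·x^2)·Dx  (order 1).
h: a_k = 40, 136, 276, 172, 631, -1377, 58749/10, …
ICs: h(0) = 40.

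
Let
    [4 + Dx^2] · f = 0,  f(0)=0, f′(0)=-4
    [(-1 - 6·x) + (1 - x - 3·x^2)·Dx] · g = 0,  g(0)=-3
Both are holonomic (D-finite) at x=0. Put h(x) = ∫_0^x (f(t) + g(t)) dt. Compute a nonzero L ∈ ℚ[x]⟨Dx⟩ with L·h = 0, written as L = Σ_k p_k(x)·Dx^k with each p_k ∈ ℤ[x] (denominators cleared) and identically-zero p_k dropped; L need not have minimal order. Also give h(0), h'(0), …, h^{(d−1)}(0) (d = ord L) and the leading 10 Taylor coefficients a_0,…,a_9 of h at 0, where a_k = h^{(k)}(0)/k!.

L = (-92 - 608·x - 512·x^2 - 1104·x^3 - 360·x^4 - 432·x^5)·Dx + (24 - 4·x - 24·x^2 - 80·x^3 - 180·x^4 - 216·x^5 - 216·x^6)·Dx^2 + (-23 - 152·x - 128·x^2 - 276·x^3 - 90·x^4 - 108·x^5)·Dx^3 + (6 - x - 6·x^2 - 20·x^3 - 45·x^4 - 54·x^5 - 54·x^6)·Dx^4  (order 4).
h: a_k = 0, -3, -7/2, -4, -55/12, -57/5, -904/45, -291/7, -205049/2520, -508/3, …
ICs: h(0) = 0, h′(0) = -3, h′′(0) = -7, h′′′(0) = -24.

f: a_k = 0, -4, 0, 8/3, 0, -8/15, 0, 16/315, 0, -8/2835, …
g: a_k = -3, -3, -12, -21, -57, -120, -291, -651, -1524, -3477, …
L₀ := lclm(L_f,L_g); ord L₀ ≤ 2+1.
h=∫h₀ ⇒ L = L₀·Dx.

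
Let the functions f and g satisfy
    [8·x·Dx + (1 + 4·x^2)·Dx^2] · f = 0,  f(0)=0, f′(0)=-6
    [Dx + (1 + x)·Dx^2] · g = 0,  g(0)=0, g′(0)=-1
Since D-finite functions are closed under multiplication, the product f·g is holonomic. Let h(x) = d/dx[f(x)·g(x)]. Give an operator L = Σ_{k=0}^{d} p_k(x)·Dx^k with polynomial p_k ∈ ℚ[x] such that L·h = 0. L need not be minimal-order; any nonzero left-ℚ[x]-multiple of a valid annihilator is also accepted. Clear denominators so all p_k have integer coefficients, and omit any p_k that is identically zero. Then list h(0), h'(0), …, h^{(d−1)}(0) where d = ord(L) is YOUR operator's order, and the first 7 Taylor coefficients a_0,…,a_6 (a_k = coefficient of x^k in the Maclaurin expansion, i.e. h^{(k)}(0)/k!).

f: a_k = 0, -6, 0, 8, 0, -96/5, 0, …
g: a_k = 0, -1, 1/2, -1/3, 1/4, -1/5, 1/6, …
Sym-product of L_f,L_g gives L₀ (≤ ord 4).
h₀' ⇒ L via d/dx closure of L₀.
L = (288 + 560·x + 3584·x^2 + 8640·x^3 + 7680·x^4 + 3328·x^5 + 1024·x^7) + (258 + 1840·x + 6992·x^2 + 19264·x^3 + 29440·x^4 + 23808·x^5 + 8960·x^6 + 3072·x^7 + 3584·x^8)·Dx + (36 + 628·x + 2496·x^2 + 6192·x^3 + 12288·x^4 + 15936·x^5 + 12288·x^6 + 5376·x^7 + 3072·x^8 + 2048·x^9)·Dx^2 + (17 + 66·x + 241·x^2 + 608·x^3 + 1152·x^4 + 1728·x^5 + 2016·x^6 + 1536·x^7 + 768·x^8 + 512·x^9 + 256·x^10)·Dx^3  (order 3).
h: a_k = 0, 12, -9, -24, 25/2, 532/5, -301/5, …
ICs: h(0) = 0, h′(0) = 12, h′′(0) = -18.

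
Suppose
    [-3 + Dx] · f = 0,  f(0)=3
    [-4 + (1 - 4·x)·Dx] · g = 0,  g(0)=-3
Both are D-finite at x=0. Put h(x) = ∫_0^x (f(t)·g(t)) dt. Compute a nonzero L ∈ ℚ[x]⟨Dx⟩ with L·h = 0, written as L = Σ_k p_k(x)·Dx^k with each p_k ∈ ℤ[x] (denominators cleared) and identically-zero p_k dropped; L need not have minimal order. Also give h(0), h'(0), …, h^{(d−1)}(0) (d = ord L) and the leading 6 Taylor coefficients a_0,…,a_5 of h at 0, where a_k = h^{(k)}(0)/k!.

f: a_k = 3, 9, 27/2, 27/2, 81/8, 243/40, …
g: a_k = -3, -12, -48, -192, -768, -3072, …
Product ⇒ symmetric product L₀, ord ≤ 1.
Integrate: L := L₀·Dx.
L = (7 - 12·x)·Dx + (-1 + 4·x)·Dx^2  (order 2).
h: a_k = 0, -9, -63/2, -195/2, -2421/8, -38979/40, …
ICs: h(0) = 0, h′(0) = -9.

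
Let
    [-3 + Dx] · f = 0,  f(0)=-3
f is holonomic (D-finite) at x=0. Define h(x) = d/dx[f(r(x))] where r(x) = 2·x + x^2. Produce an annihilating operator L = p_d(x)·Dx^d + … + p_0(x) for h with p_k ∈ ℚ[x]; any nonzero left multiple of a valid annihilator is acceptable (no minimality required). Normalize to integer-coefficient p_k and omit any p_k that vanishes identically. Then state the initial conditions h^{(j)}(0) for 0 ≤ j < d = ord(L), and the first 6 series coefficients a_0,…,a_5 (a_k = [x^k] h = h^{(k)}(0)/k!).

f: a_k = -3, -9, -27/2, -27/2, -81/8, -243/40, …
L₀ from L_f via x↦r, Dx↦r'^{-1}Dx.
h=h₀': d/dx-closure on L₀ ⇒ L.
L = (7 + 12·x + 6·x^2) + (-1 - x)·Dx  (order 1).
h: a_k = -18, -126, -486, -1350, -2997, -28107/5, …
ICs: h(0) = -18.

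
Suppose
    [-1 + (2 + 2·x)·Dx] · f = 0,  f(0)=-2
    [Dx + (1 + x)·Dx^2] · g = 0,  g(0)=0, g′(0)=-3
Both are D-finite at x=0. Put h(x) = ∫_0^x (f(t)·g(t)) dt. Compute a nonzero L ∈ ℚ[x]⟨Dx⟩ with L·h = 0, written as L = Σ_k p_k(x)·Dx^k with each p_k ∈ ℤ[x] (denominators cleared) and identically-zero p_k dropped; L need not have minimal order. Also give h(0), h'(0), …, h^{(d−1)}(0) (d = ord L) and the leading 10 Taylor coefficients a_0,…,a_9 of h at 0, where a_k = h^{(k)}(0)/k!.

L = Dx + (4 + 8·x + 4·x^2)·Dx^3  (order 3).
h: a_k = 0, 0, 3, 0, -1/16, 1/20, -71/1920, 31/1120, -3043/143360, 2689/161280, …
ICs: h(0) = 0, h′(0) = 0, h′′(0) = 6.

f: a_k = -2, -1, 1/4, -1/8, 5/64, -7/128, 21/512, -33/1024, 429/16384, -715/32768, …
g: a_k = 0, -3, 3/2, -1, 3/4, -3/5, 1/2, -3/7, 3/8, -1/3, …
f·g: L₀ = L_f ⊗_s L_g, ord ≤ 1·2.
Integrate: L := L₀·Dx.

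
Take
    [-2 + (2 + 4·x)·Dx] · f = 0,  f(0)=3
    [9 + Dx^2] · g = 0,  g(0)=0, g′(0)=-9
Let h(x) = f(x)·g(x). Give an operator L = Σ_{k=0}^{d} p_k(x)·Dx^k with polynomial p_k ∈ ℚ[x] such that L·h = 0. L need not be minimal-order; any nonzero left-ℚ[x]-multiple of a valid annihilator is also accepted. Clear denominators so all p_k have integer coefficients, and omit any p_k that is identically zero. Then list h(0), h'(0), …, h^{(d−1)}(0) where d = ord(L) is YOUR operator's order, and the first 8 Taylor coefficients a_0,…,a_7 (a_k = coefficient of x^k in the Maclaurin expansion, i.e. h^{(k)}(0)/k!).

f: a_k = 3, 3, -3/2, 3/2, -15/8, 21/8, -63/16, 99/16, …
g: a_k = 0, -9, 0, 27/2, 0, -243/40, 0, 729/560, …
Sym-product of L_f,L_g gives L₀ (≤ ord 2).
L = (12 + 36·x + 36·x^2) + (-2 - 4·x)·Dx + (1 + 4·x + 4·x^2)·Dx^2  (order 2).
h: a_k = 0, -27, -27, 54, 27, -108/5, -108/5, 162/7, …
ICs: h(0) = 0, h′(0) = -27.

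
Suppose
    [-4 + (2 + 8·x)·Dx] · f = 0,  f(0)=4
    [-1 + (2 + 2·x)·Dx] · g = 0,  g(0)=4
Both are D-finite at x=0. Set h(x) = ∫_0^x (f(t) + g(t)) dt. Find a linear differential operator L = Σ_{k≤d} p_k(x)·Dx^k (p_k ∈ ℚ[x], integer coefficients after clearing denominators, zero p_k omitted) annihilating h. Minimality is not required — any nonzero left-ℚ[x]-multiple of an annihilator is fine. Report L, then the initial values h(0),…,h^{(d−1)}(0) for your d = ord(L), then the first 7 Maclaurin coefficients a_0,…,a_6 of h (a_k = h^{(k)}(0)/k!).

f: a_k = 4, 8, -8, 16, -40, 112, -336, …
g: a_k = 4, 2, -1/2, 1/4, -5/32, 7/64, -21/256, …
Sum ⇒ L₀ = lclm(L_f,L_g) in ℚ(x)⟨Dx⟩.
∫: right-multiply L₀ by Dx.
L = -2·Dx + (5 + 8·x)·Dx^2 + (2 + 10·x + 8·x^2)·Dx^3  (order 3).
h: a_k = 0, 8, 5, -17/6, 65/16, -257/32, 7175/384, …
ICs: h(0) = 0, h′(0) = 8, h′′(0) = 10.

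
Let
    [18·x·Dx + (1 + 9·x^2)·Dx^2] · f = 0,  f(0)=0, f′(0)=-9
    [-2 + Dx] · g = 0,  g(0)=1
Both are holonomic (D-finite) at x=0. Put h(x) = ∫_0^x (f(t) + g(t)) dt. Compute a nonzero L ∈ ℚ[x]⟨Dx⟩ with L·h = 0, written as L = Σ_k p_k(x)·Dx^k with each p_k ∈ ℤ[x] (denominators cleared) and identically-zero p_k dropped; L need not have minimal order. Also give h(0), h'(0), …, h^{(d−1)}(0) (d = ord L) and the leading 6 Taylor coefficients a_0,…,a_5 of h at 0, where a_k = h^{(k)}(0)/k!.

f: a_k = 0, -9, 0, 27, 0, -729/5, …
g: a_k = 1, 2, 2, 4/3, 2/3, 4/15, …
f+g: L₀ = lclm(L_f,L_g), ord ≤ 2+1.
Integrate: L := L₀·Dx.
L = (18 - 36·x - 486·x^2 - 324·x^3)·Dx^2 + (-11 + 207·x^2 - 162·x^4)·Dx^3 + (1 + 9·x + 18·x^2 + 81·x^3 + 81·x^4)·Dx^4  (order 4).
h: a_k = 0, 1, -7/2, 2/3, 85/12, 2/15, …
ICs: h(0) = 0, h′(0) = 1, h′′(0) = -7, h′′′(0) = 4.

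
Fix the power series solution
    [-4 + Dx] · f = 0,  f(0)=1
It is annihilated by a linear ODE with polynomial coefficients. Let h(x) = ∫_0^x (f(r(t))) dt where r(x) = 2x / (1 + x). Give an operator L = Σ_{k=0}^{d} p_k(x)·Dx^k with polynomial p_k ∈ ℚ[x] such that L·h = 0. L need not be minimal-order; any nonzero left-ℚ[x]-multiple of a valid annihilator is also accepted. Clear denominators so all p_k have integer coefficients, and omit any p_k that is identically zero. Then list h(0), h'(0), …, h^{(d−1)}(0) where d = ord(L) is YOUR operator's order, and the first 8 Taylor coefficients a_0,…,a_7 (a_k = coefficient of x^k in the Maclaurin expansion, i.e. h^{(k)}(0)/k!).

L = -8·Dx + (1 + 2·x + x^2)·Dx^2  (order 2).
h: a_k = 0, 1, 4, 8, 22/3, 8/15, -44/15, 184/315, …
ICs: h(0) = 0, h′(0) = 1.

f: a_k = 1, 4, 8, 32/3, 32/3, 128/15, 256/45, 1024/315, …
Substitute x→r, Dx→(1/r')Dx; clear ⇒ L₀.
∫: right-multiply L₀ by Dx.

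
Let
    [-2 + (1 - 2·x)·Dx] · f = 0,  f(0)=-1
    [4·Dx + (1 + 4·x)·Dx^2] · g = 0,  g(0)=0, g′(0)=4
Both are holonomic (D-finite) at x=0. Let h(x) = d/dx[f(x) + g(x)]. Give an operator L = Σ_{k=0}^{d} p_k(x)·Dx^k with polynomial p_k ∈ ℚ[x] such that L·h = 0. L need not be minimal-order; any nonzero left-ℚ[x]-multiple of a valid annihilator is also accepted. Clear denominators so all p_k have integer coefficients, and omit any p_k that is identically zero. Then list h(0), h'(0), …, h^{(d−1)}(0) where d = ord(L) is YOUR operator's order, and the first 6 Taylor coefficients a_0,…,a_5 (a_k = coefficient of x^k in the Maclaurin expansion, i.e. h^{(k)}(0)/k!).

L = (28 + 16·x) + (-1 + 40·x + 32·x^2)·Dx + (-1 - 3·x + 6·x^2 + 8·x^3)·Dx^2  (order 2).
h: a_k = 2, -24, 40, -320, 864, -4480, …
ICs: h(0) = 2, h′(0) = -24.

f: a_k = -1, -2, -4, -8, -16, -32, …
g: a_k = 0, 4, -8, 64/3, -64, 1024/5, …
f+g: L₀ = lclm(L_f,L_g), ord ≤ 1+2.
h=h₀': d/dx-closure on L₀ ⇒ L.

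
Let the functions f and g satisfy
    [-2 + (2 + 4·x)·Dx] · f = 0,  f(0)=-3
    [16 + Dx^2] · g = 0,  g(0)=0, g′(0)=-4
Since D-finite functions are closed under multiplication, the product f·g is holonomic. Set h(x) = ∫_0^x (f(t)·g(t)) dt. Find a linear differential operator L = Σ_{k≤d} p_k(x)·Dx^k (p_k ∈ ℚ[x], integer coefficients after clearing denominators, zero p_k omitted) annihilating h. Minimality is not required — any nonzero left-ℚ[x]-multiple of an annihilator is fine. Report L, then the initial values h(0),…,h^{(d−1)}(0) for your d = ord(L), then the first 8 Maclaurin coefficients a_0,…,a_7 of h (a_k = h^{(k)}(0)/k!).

f: a_k = -3, -3, 3/2, -3/2, 15/8, -21/8, 63/16, -99/16, …
g: a_k = 0, -4, 0, 32/3, 0, -128/15, 0, 1024/315, …
h₀=f·g: eliminate ⇒ L₀, order ≤ 1·2.
h=∫h₀ ⇒ L = L₀·Dx.
L = (19 + 64·x + 64·x^2)·Dx + (-2 - 4·x)·Dx^2 + (1 + 4·x + 4·x^2)·Dx^3  (order 3).
h: a_k = 0, 0, 6, 4, -19/2, -26/5, 341/60, 201/70, …
ICs: h(0) = 0, h′(0) = 0, h′′(0) = 12.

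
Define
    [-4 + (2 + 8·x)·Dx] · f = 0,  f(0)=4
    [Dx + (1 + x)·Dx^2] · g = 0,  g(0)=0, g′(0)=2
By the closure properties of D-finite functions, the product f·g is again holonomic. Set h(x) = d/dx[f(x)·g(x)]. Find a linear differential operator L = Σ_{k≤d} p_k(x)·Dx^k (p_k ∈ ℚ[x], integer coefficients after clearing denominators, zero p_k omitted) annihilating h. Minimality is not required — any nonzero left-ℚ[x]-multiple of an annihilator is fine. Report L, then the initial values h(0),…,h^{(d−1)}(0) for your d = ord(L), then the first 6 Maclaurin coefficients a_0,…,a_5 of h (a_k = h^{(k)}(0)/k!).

f: a_k = 4, 8, -8, 16, -40, 112, …
g: a_k = 0, 2, -1, 2/3, -1/2, 2/5, …
Product ⇒ symmetric product L₀, ord ≤ 2.
Derive L from L₀ (diff closure).
L = (-4 + 40·x + 8·x^2) + (28 + 174·x + 264·x^2 + 64·x^3)·Dx + (5 + 47·x + 138·x^2 + 128·x^3 + 32·x^4)·Dx^2  (order 2).
h: a_k = 8, 24, -64, 520/3, -1556/3, 8416/5, …
ICs: h(0) = 8, h′(0) = 24.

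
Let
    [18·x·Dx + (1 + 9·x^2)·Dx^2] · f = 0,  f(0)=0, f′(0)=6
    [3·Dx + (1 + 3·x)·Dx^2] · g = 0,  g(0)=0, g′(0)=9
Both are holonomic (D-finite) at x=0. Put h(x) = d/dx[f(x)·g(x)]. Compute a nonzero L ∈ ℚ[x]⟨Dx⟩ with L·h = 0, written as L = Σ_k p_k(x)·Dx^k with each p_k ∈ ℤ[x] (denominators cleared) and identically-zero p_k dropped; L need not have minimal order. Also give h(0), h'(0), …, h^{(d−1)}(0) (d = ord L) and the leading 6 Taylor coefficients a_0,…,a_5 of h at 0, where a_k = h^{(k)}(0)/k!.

L = (648 + 3564·x + 19440·x^2 + 113724·x^3 + 262440·x^4 + 341172·x^5 + 236196·x^7) + (162 + 3348·x + 24948·x^2 + 117612·x^3 + 396576·x^4 + 813564·x^5 + 918540·x^6 + 236196·x^7 + 826686·x^8)·Dx + (36 + 576·x + 5184·x^2 + 25272·x^3 + 87480·x^4 + 227448·x^5 + 419904·x^6 + 472392·x^7 + 236196·x^8 + 472392·x^9)·Dx^2 + (5 + 54·x + 333·x^2 + 1512·x^3 + 5346·x^4 + 14580·x^5 + 30618·x^6 + 52488·x^7 + 59049·x^8 + 39366·x^9 + 59049·x^10)·Dx^3  (order 3).
h: a_k = 0, 108, -243, 0, -1215/2, 37908/5, …
ICs: h(0) = 0, h′(0) = 108, h′′(0) = -486.

f: a_k = 0, 6, 0, -18, 0, 486/5, …
g: a_k = 0, 9, -27/2, 27, -243/4, 729/5, …
Sym-product of L_f,L_g gives L₀ (≤ ord 4).
h₀' ⇒ L via d/dx closure of L₀.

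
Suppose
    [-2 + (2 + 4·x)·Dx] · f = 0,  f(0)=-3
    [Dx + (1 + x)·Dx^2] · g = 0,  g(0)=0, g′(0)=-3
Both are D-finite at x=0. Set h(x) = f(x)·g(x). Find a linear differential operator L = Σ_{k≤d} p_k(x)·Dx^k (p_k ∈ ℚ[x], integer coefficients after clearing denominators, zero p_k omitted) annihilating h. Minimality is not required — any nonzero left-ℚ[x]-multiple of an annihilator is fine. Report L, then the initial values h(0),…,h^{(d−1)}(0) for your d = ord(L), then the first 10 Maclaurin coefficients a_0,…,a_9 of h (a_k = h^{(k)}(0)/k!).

f: a_k = -3, -3, 3/2, -3/2, 15/8, -21/8, 63/16, -99/16, 1287/128, -2145/128, …
g: a_k = 0, -3, 3/2, -1, 3/4, -3/5, 1/2, -3/7, 3/8, -1/3, …
Product ⇒ symmetric product L₀, ord ≤ 2.
L = (2 + x) + (-1 - 2·x)·Dx + (1 + 5·x + 8·x^2 + 4·x^3)·Dx^2  (order 2).
h: a_k = 0, 9, 9/2, -6, 15/2, -393/40, 1089/80, -2781/140, 8487/280, -43003/896, …
ICs: h(0) = 0, h′(0) = 9.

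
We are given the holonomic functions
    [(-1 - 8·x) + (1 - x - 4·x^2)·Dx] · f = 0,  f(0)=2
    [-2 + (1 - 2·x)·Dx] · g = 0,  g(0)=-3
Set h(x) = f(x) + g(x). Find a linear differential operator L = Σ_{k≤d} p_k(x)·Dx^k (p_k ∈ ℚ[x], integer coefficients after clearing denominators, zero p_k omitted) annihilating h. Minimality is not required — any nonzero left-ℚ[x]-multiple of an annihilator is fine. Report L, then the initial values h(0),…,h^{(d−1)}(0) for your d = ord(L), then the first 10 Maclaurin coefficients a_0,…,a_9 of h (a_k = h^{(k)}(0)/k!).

f: a_k = 2, 2, 10, 18, 58, 130, 362, 882, 2330, 5858, …
g: a_k = -3, -6, -12, -24, -48, -96, -192, -384, -768, -1536, …
Weyl lclm of L_f,L_g ⇒ L₀ (ord ≤ 2).
L = (12 - 48·x + 192·x^2 - 128·x^3) + (-2 - 96·x^2 + 352·x^3 - 256·x^4)·Dx + (-1 + 11·x - 30·x^2 + 80·x^4 - 64·x^5)·Dx^2  (order 2).
h: a_k = -1, -4, -2, -6, 10, 34, 170, 498, 1562, 4322, …
ICs: h(0) = -1, h′(0) = -4.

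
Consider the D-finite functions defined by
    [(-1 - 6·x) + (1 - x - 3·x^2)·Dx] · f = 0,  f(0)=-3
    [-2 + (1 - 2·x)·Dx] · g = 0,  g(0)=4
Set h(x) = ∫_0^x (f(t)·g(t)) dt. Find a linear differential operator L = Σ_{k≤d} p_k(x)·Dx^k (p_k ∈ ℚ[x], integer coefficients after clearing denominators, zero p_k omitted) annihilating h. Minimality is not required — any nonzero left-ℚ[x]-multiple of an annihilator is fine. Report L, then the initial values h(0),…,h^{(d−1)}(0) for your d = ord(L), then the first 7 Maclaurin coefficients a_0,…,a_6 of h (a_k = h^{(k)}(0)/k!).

f: a_k = -3, -3, -12, -21, -57, -120, -291, …
g: a_k = 4, 8, 16, 32, 64, 128, 256, …
f·g: L₀ = L_f ⊗_s L_g, ord ≤ 1·1.
h=∫₀ˣh₀: take L = L₀·Dx.
L = (-3 - 2·x + 18·x^2)·Dx + (1 - 3·x - x^2 + 6·x^3)·Dx^2  (order 2).
h: a_k = 0, -12, -18, -40, -81, -876/5, -372, …
ICs: h(0) = 0, h′(0) = -12.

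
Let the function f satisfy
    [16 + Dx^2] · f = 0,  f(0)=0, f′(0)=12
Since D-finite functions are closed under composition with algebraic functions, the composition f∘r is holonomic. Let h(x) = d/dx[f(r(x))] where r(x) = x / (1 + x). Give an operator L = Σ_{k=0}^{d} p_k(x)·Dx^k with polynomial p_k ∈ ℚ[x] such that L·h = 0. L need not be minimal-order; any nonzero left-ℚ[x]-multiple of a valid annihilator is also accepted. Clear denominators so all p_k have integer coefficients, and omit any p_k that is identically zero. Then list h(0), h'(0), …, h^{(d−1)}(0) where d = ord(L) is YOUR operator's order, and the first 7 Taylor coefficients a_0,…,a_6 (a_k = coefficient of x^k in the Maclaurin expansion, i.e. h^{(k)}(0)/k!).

f: a_k = 0, 12, 0, -32, 0, 128/5, 0, …
L₀ from L_f via x↦r, Dx↦r'^{-1}Dx.
Differentiate: ansatz ord ≤ ord L₀ ⇒ L.
L = (22 + 12·x + 6·x^2) + (6 + 18·x + 18·x^2 + 6·x^3)·Dx + (1 + 4·x + 6·x^2 + 4·x^3 + x^4)·Dx^2  (order 2).
h: a_k = 12, -24, -60, 336, -772, 1080, -9844/15, …
ICs: h(0) = 12, h′(0) = -24.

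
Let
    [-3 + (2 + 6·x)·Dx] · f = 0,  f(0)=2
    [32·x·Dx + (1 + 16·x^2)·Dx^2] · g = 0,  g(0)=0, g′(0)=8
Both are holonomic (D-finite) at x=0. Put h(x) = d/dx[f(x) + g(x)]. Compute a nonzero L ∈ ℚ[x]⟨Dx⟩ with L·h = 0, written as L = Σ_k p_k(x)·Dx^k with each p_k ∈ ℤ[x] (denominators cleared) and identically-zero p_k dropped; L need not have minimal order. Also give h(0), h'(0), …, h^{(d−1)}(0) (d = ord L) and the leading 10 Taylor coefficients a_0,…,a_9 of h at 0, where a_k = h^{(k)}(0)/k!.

L = (-192 - 1440·x + 9216·x^2 + 13824·x^3) + (-155 - 768·x + 4128·x^2 + 36864·x^3 + 48384·x^4)·Dx + (-6 + 110·x + 576·x^2 + 2624·x^3 + 10752·x^4 + 13824·x^5)·Dx^2  (order 2).
h: a_k = 11, -9/2, -943/8, -405/16, 270649/128, -45927/256, -33049235/1024, -2814669/2048, 17306529289/32768, -717740595/65536, …
ICs: h(0) = 11, h′(0) = -9/2.

f: a_k = 2, 3, -9/4, 27/8, -405/64, 1701/128, -15309/512, 72171/1024, -2814669/16384, 14073345/32768, …
g: a_k = 0, 8, 0, -128/3, 0, 2048/5, 0, -32768/7, 0, 524288/9, …
f+g: L₀ = lclm(L_f,L_g), ord ≤ 1+2.
h₀' ⇒ L via d/dx closure of L₀.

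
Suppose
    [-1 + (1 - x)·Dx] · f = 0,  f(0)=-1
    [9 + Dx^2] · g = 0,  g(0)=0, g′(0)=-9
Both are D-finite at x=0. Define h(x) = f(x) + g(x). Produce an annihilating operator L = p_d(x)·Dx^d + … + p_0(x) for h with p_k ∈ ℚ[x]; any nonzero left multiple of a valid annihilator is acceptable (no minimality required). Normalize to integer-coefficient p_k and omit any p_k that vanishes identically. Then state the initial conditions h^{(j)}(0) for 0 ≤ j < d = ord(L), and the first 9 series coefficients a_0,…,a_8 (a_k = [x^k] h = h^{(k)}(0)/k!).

L = (135 - 162·x + 81·x^2) + (-99 + 261·x - 243·x^2 + 81·x^3)·Dx + (15 - 18·x + 9·x^2)·Dx^2 + (-11 + 29·x - 27·x^2 + 9·x^3)·Dx^3  (order 3).
h: a_k = -1, -10, -1, 25/2, -1, -283/40, -1, 169/560, -1, …
ICs: h(0) = -1, h′(0) = -10, h′′(0) = -2.

f: a_k = -1, -1, -1, -1, -1, -1, -1, -1, -1, …
g: a_k = 0, -9, 0, 27/2, 0, -243/40, 0, 729/560, 0, …
Weyl lclm of L_f,L_g ⇒ L₀ (ord ≤ 3).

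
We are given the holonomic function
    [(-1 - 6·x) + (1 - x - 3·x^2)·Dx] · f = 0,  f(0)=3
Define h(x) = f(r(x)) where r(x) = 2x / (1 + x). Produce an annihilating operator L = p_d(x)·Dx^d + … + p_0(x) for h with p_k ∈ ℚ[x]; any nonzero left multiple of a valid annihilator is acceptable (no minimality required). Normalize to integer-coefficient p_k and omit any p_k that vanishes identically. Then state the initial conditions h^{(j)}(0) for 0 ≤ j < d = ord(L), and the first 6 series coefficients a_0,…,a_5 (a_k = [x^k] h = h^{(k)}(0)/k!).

L = (2 + 26·x) + (-1 - x + 13·x^2 + 13·x^3)·Dx  (order 1).
h: a_k = 3, 6, 42, 78, 546, 1014, …
ICs: h(0) = 3.

f: a_k = 3, 3, 12, 21, 57, 120, …
h₀=f(r): pull back L_f along r ⇒ L₀.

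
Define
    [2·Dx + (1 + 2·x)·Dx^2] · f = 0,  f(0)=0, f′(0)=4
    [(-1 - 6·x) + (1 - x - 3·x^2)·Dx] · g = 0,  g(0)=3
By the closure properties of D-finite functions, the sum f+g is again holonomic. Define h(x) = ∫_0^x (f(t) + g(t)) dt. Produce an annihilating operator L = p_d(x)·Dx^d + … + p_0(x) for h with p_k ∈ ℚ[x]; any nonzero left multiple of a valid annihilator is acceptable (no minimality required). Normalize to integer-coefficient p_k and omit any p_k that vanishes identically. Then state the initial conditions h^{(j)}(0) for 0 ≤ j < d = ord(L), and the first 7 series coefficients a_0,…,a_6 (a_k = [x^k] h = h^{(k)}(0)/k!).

L = (-74 - 412·x - 948·x^2 - 864·x^3 - 648·x^4)·Dx^2 + (-17 - 212·x - 890·x^2 - 1644·x^3 - 1764·x^4 - 1080·x^5)·Dx^3 + (5 + 27·x + 33·x^2 - 68·x^3 - 276·x^4 - 396·x^5 - 216·x^6)·Dx^4  (order 4).
h: a_k = 0, 3, 7/2, 8/3, 79/12, 49/5, 332/15, …
ICs: h(0) = 0, h′(0) = 3, h′′(0) = 7, h′′′(0) = 16.

f: a_k = 0, 4, -4, 16/3, -8, 64/5, -64/3, …
g: a_k = 3, 3, 12, 21, 57, 120, 291, …
L₀ := lclm(L_f,L_g); ord L₀ ≤ 2+1.
h=∫₀ˣh₀: take L = L₀·Dx.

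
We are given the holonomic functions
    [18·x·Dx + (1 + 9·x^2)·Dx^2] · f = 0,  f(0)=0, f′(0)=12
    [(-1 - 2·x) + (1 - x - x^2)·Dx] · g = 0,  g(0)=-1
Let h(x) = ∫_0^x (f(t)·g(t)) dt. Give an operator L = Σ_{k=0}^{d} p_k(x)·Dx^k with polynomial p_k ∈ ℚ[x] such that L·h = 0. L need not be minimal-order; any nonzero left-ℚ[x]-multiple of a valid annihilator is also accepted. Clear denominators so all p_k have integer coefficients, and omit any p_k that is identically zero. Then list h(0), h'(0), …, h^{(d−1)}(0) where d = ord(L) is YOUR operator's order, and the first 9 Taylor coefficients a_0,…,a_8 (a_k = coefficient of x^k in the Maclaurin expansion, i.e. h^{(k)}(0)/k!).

f: a_k = 0, 12, 0, -36, 0, 972/5, 0, -8748/7, 0, …
g: a_k = -1, -1, -2, -3, -5, -8, -13, -21, -34, …
Product ⇒ symmetric product L₀, ord ≤ 2.
h=∫h₀ ⇒ L = L₀·Dx.
L = (2 + 18·x + 54·x^2)·Dx + (2 - 14·x + 36·x^2 + 54·x^3)·Dx^2 + (-1 + x - 8·x^2 + 9·x^3 + 9·x^4)·Dx^3  (order 3).
h: a_k = 0, 0, -6, -4, 3, 0, -152/5, -912/35, 7743/70, …
ICs: h(0) = 0, h′(0) = 0, h′′(0) = -12.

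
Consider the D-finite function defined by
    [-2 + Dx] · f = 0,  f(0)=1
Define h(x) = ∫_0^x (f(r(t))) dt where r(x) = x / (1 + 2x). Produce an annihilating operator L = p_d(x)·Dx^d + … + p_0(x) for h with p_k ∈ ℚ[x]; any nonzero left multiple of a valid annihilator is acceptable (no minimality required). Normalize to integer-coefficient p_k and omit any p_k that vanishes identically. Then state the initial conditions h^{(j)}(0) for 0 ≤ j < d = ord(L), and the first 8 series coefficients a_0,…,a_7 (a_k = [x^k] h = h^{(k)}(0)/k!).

L = -2·Dx + (1 + 4·x + 4·x^2)·Dx^2  (order 2).
h: a_k = 0, 1, 1, -2/3, 1/3, 2/15, -38/45, 604/315, …
ICs: h(0) = 0, h′(0) = 1.

f: a_k = 1, 2, 2, 4/3, 2/3, 4/15, 4/45, 8/315, …
Substitute x→r, Dx→(1/r')Dx; clear ⇒ L₀.
Integrate: L := L₀·Dx.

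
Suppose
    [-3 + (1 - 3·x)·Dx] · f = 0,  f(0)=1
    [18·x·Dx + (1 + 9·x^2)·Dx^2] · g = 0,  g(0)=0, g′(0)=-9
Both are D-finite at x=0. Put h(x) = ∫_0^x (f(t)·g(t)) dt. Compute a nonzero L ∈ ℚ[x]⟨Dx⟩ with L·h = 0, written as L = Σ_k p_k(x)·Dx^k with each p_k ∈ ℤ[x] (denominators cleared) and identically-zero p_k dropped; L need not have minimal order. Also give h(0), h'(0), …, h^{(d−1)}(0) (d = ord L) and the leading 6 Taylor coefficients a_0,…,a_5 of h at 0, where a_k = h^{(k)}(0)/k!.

L = 54·x·Dx + (6 - 18·x + 108·x^2)·Dx^2 + (-1 + 3·x - 9·x^2 + 27·x^3)·Dx^3  (order 3).
h: a_k = 0, 0, -9/2, -9, -27/2, -162/5, …
ICs: h(0) = 0, h′(0) = 0, h′′(0) = -9.

f: a_k = 1, 3, 9, 27, 81, 243, …
g: a_k = 0, -9, 0, 27, 0, -729/5, …
Sym-product of L_f,L_g gives L₀ (≤ ord 2).
Integrate: L := L₀·Dx.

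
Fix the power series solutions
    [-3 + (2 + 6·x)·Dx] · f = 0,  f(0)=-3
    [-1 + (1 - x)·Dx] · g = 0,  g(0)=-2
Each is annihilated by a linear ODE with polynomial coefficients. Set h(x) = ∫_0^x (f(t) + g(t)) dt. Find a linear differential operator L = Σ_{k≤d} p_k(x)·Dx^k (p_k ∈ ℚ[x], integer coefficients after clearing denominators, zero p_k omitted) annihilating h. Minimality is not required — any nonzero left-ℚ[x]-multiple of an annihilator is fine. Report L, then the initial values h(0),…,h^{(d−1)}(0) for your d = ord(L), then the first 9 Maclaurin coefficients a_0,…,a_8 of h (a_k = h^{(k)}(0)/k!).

f: a_k = -3, -9/2, 27/8, -81/16, 1215/128, -5103/256, 45927/1024, -216513/2048, 8444007/32768, …
g: a_k = -2, -2, -2, -2, -2, -2, -2, -2, -2, …
f+g: L₀ = lclm(L_f,L_g), ord ≤ 1+1.
Integrate: L := L₀·Dx.
L = (21 + 27·x)·Dx + (-17 - 30·x - 81·x^2)·Dx^2 + (-2 + 14·x + 42·x^2 - 54·x^3)·Dx^3  (order 3).
h: a_k = 0, -5, -13/4, 11/24, -113/64, 959/640, -5615/1536, 43879/7168, -220609/16384, …
ICs: h(0) = 0, h′(0) = -5, h′′(0) = -13/2.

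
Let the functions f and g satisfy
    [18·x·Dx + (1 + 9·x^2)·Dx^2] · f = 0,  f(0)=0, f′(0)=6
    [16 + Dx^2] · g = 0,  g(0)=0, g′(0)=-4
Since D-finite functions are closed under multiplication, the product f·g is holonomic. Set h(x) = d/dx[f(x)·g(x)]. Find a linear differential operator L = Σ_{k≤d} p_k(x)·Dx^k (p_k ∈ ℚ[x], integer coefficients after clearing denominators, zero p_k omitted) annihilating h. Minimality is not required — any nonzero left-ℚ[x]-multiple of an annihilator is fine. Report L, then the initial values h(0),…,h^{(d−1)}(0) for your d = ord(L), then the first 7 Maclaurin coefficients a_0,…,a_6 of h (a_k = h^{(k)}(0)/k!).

f: a_k = 0, 6, 0, -18, 0, 486/5, 0, …
g: a_k = 0, -4, 0, 32/3, 0, -128/15, 0, …
Sym-product of L_f,L_g gives L₀ (≤ ord 4).
Derive L from L₀ (diff closure).
L = (524992 + 14103936·x^2 + 183342528·x^4 + 608394240·x^6 + 1431032832·x^8 + 3627970560·x^10 + 8707129344·x^12) + (314208·x + 11036736·x^3 + 108591840·x^5 + 419904000·x^7 + 1209323520·x^9 + 2176782336·x^11)·Dx + (38012 + 1098792·x^2 + 14837580·x^4 + 64186992·x^6 + 209112192·x^8 + 589545216·x^10 + 1088391168·x^12)·Dx^2 + (19638·x + 689796·x^3 + 6786990·x^5 + 26244000·x^7 + 75582720·x^9 + 136048896·x^11)·Dx^3 + (325 + 13581·x^2 + 211167·x^4 + 1635147·x^6 + 7479540·x^8 + 22674816·x^10 + 34012224·x^12)·Dx^4  (order 4).
h: a_k = 0, -48, 0, 544, 0, -3792, 0, …
ICs: h(0) = 0, h′(0) = -48, h′′(0) = 0, h′′′(0) = 3264.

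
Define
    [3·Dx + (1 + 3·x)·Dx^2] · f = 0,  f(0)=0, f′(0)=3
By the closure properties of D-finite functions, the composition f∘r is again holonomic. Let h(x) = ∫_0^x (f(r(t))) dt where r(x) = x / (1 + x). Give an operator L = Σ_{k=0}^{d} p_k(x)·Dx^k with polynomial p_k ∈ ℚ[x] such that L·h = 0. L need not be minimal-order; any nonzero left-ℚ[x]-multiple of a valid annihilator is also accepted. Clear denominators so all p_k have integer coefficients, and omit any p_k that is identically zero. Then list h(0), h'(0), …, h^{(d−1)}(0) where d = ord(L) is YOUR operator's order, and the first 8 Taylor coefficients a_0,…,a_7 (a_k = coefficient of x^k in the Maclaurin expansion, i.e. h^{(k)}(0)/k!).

L = (5 + 8·x)·Dx^2 + (1 + 5·x + 4·x^2)·Dx^3  (order 3).
h: a_k = 0, 0, 3/2, -5/2, 21/4, -51/4, 341/10, -195/2, …
ICs: h(0) = 0, h′(0) = 0, h′′(0) = 3.

f: a_k = 0, 3, -9/2, 9, -81/4, 243/5, -243/2, 2187/7, …
L₀ from L_f via x↦r, Dx↦r'^{-1}Dx.
h=∫₀ˣh₀: take L = L₀·Dx.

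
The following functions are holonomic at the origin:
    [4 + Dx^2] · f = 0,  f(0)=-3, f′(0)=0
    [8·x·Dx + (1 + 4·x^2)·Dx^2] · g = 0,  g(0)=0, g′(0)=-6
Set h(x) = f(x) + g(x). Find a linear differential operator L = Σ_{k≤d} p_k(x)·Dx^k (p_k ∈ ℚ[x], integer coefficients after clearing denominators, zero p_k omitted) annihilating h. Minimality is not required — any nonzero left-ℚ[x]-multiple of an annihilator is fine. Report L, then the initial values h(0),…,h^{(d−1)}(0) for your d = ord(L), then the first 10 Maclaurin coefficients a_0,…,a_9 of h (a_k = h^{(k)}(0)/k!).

f: a_k = -3, 0, 6, 0, -2, 0, 4/15, 0, -2/105, 0, …
g: a_k = 0, -6, 0, 8, 0, -96/5, 0, 384/7, 0, -512/3, …
h₀=f+g: left-lcm gives L₀, ord ≤ 4.
L = (-352·x + 1792·x^3 + 512·x^5)·Dx + (-4 + 112·x^2 + 576·x^4 + 256·x^6)·Dx^2 + (-88·x + 448·x^3 + 128·x^5)·Dx^3 + (-1 + 28·x^2 + 144·x^4 + 64·x^6)·Dx^4  (order 4).
h: a_k = -3, -6, 6, 8, -2, -96/5, 4/15, 384/7, -2/105, -512/3, …
ICs: h(0) = -3, h′(0) = -6, h′′(0) = 12, h′′′(0) = 48.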